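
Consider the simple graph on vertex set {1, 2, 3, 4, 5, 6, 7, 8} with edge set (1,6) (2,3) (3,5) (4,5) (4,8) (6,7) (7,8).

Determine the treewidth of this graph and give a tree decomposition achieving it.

Treewidth 1.
One optimal decomposition is:
Bags: B1 = {2, 3}  B2 = {3, 5}  B3 = {4, 5}  B4 = {4, 8}  B5 = {7, 8}  B6 = {6, 7}  B7 = {1, 6}
Tree: B1–B2, B2–B3, B3–B4, B4–B5, B5–B6, B6–B7

Each bag holds 2 vertices, so the decomposition has width 1, which upper-bounds the treewidth. Any graph with an edge has treewidth ≥ 1, and G has the edge 2–3. Combining the bounds, tw(G) = 1.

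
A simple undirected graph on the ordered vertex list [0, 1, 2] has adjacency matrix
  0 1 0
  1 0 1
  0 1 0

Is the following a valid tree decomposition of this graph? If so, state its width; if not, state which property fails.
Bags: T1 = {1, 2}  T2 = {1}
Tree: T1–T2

No — vertex 0 appears in no bag.

A tree decomposition must satisfy three properties: every vertex lies in some bag; for every edge, both endpoints lie together in some bag; and for every vertex, the bags containing it form a connected subtree. Here vertex 0 appears in no bag, so the decomposition is invalid.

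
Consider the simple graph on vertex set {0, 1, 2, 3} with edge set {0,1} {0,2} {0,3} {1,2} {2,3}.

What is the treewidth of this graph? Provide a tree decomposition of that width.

Each bag holds 3 vertices, so the decomposition has width 2, which upper-bounds the treewidth. For the lower bound, the 3 vertices {0, 1, 2} are pairwise adjacent, and any tree decomposition puts a clique entirely inside one bag — forcing width ≥ 2. The upper and lower bounds meet at 2, so that is the treewidth.

Treewidth 2.
Bags: B1 = {0, 2, 3}  B2 = {0, 1, 2}
Tree: B1–B2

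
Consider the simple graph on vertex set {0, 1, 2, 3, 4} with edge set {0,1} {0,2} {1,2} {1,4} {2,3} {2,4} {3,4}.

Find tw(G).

A width-2 tree decomposition is:
Bags: B1 = {1, 2, 4}  B2 = {2, 3, 4}  B3 = {0, 1, 2}
Tree: B1–B2, B1–B3
The largest bag has 3 vertices, giving width 2; this decomposition certifies tw(G) ≤ 2. On the other hand G contains the 3-clique {0, 1, 2}. A clique must lie in a single bag of any decomposition, so no decomposition can have width below 2. Therefore the treewidth is 2.

2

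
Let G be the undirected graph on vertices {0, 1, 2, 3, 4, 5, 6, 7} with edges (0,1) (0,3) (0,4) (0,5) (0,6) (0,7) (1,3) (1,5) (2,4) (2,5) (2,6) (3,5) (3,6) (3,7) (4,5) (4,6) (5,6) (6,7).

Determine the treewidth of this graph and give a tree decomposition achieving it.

Every bag has size at most 4, so the width is 4 − 1 = 3 and tw(G) ≤ 3. On the other hand G contains the 4-clique {0, 1, 3, 5}. A clique must lie in a single bag of any decomposition, so no decomposition can have width below 3. Hence tw(G) = 3 exactly.

Treewidth 3.
One optimal decomposition is:
Bags: B1 = {0, 3, 6, 7}  B2 = {0, 3, 5, 6}  B3 = {0, 1, 3, 5}  B4 = {0, 4, 5, 6}  B5 = {2, 4, 5, 6}
Tree: B1–B2, B2–B3, B2–B4, B4–B5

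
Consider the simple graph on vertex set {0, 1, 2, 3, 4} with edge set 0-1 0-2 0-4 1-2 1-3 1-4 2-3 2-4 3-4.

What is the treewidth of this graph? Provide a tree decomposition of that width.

Every bag has size at most 4, so the width is 4 − 1 = 3 and tw(G) ≤ 3. Conversely, {0, 1, 2, 4} is a clique of size 4, and the vertices of any clique must share a bag in every tree decomposition; so some bag has ≥ 4 vertices and tw(G) ≥ 3. Combining the bounds, tw(G) = 3.

Treewidth 3.
One such decomposition:
Bags: B1 = {0, 1, 2, 4}  B2 = {1, 2, 3, 4}
Tree: B1–B2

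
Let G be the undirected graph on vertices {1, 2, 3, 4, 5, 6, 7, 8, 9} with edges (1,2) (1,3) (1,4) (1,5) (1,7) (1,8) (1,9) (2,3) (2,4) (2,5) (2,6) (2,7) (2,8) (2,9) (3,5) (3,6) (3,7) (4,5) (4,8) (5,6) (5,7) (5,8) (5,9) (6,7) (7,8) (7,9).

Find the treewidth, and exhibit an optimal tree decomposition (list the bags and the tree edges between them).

Treewidth 4.
Bags: B1 = {1, 2, 3, 5, 7}  B2 = {1, 2, 5, 7, 8}  B3 = {1, 2, 4, 5, 8}  B4 = {1, 2, 5, 7, 9}  B5 = {2, 3, 5, 6, 7}
Tree: B1–B2, B2–B3, B1–B4, B1–B5

Every bag has size at most 5, so the width is 5 − 1 = 4 and tw(G) ≤ 4. On the other hand G contains the 5-clique {1, 2, 4, 5, 8}. A clique must lie in a single bag of any decomposition, so no decomposition can have width below 4. Hence tw(G) = 4 exactly.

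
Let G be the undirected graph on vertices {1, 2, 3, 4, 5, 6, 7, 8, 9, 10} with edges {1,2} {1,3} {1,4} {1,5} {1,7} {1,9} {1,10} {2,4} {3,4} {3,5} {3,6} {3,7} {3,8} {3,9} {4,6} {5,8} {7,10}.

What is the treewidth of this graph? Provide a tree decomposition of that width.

Treewidth 2.
Bags: B1 = {1, 3, 5}  B2 = {1, 3, 7}  B3 = {1, 3, 9}  B4 = {1, 3, 4}  B5 = {3, 4, 6}  B6 = {1, 2, 4}  B7 = {1, 7, 10}  B8 = {3, 5, 8}
Tree: B1–B2, B2–B3, B2–B4, B4–B5, B4–B6, B2–B7, B1–B8

Each bag holds 3 vertices, so the decomposition has width 2, which upper-bounds the treewidth. For the lower bound, the 3 vertices {3, 5, 8} are pairwise adjacent, and any tree decomposition puts a clique entirely inside one bag — forcing width ≥ 2. The upper and lower bounds meet at 2, so that is the treewidth.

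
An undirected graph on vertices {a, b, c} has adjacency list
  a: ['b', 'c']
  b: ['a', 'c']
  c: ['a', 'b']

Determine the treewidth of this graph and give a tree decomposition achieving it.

With just one bag of size 3, the width is 3 − 1 = 2, so tw(G) ≤ 2. For the lower bound, the 3 vertices {a, b, c} are pairwise adjacent, and any tree decomposition puts a clique entirely inside one bag — forcing width ≥ 2. Combining the bounds, tw(G) = 2.

Treewidth 2.
One such decomposition:
Bags: B1 = {a, b, c}
Tree: (single bag)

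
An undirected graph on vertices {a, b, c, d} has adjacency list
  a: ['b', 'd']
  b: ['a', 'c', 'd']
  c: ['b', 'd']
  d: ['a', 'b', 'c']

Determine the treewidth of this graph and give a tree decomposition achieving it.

The largest bag has 3 vertices, giving width 2; this decomposition certifies tw(G) ≤ 2. On the other hand G contains the 3-clique {b, c, d}. A clique must lie in a single bag of any decomposition, so no decomposition can have width below 2. Hence tw(G) = 2 exactly.

Treewidth 2.
One optimal decomposition is:
Bags: B1 = {a, b, d}  B2 = {b, c, d}
Tree: B1–B2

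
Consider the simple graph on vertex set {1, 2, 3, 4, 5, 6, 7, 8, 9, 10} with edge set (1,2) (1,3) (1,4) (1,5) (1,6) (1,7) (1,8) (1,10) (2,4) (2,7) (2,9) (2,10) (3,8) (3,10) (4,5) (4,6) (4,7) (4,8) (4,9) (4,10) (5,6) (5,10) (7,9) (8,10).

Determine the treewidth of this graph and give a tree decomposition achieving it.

The largest bag has 4 vertices, giving width 3; this decomposition certifies tw(G) ≤ 3. For the lower bound, the 4 vertices {1, 3, 8, 10} are pairwise adjacent, and any tree decomposition puts a clique entirely inside one bag — forcing width ≥ 3. The upper and lower bounds meet at 3, so that is the treewidth.

Treewidth 3.
One such decomposition:
Bags: B1 = {1, 4, 5, 10}  B2 = {1, 2, 4, 10}  B3 = {1, 4, 5, 6}  B4 = {1, 2, 4, 7}  B5 = {1, 4, 8, 10}  B6 = {1, 3, 8, 10}  B7 = {2, 4, 7, 9}
Tree: B1–B2, B1–B3, B2–B4, B1–B5, B5–B6, B4–B7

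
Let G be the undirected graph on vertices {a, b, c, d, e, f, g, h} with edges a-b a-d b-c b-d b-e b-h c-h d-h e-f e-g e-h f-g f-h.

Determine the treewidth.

A width-2 tree decomposition is:
Bags: B1 = {b, e, h}  B2 = {b, d, h}  B3 = {a, b, d}  B4 = {e, f, h}  B5 = {b, c, h}  B6 = {e, f, g}
Tree: B1–B2, B2–B3, B1–B4, B2–B5, B4–B6
The largest bag has 3 vertices, giving width 2; this decomposition certifies tw(G) ≤ 2. Conversely, {e, f, g} is a clique of size 3, and the vertices of any clique must share a bag in every tree decomposition; so some bag has ≥ 3 vertices and tw(G) ≥ 2. Hence tw(G) = 2 exactly.

2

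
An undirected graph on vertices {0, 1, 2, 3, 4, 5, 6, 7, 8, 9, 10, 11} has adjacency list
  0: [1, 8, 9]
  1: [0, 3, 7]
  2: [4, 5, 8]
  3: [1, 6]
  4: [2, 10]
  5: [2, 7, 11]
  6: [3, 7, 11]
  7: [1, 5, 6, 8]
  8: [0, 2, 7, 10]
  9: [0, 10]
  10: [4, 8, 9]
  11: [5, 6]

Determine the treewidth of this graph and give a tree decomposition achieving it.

Every bag has size at most 4, so the width is 4 − 1 = 3 and tw(G) ≤ 3. For the lower bound: the 4 vertex sets {4,9,10}, {0}, {8}, {1,2,5,7} are disjoint, each induces a connected subgraph, and every pair is joined by at least one edge of G. Contracting each set to a single vertex therefore yields K_{4} as a minor, and since treewidth is minor-monotone, tw(G) ≥ tw(K_{4}) = 3. The upper and lower bounds meet at 3, so that is the treewidth.

Treewidth 3.
One optimal decomposition is:
Bags: B1 = {0, 4, 9, 10}  B2 = {0, 4, 8, 10}  B3 = {0, 2, 4, 8}  B4 = {0, 1, 2, 8}  B5 = {1, 2, 7, 8}  B6 = {1, 2, 5, 7}  B7 = {1, 3, 5, 7}  B8 = {3, 5, 6, 7}  B9 = {3, 5, 6, 11}
Tree: B1–B2, B2–B3, B3–B4, B4–B5, B5–B6, B6–B7, B7–B8, B8–B9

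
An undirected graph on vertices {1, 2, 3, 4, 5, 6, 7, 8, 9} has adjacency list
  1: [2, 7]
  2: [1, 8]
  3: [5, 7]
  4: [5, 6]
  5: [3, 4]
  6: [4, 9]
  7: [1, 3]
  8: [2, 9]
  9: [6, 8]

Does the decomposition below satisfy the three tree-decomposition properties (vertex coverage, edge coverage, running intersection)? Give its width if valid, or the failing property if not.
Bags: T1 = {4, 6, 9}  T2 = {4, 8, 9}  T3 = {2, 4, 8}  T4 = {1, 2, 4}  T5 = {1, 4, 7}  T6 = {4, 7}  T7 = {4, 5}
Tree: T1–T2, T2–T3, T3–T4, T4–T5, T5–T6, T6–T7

A tree decomposition must satisfy three properties: every vertex lies in some bag; for every edge, both endpoints lie together in some bag; and for every vertex, the bags containing it form a connected subtree. Here vertex 3 appears in no bag, so the decomposition is invalid.

No — vertex 3 appears in no bag.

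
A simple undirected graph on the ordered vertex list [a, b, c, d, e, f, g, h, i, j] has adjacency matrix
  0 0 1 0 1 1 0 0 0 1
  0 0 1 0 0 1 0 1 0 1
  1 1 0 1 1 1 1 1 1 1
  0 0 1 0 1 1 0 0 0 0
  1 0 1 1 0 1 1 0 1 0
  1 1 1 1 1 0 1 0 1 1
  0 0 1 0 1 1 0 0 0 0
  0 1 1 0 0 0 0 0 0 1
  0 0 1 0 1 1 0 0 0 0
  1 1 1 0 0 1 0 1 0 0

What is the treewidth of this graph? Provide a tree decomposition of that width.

Treewidth 3.
One optimal decomposition is:
Bags: B1 = {a, c, e, f}  B2 = {a, c, f, j}  B3 = {c, e, f, g}  B4 = {b, c, f, j}  B5 = {b, c, h, j}  B6 = {c, d, e, f}  B7 = {c, e, f, i}
Tree: B1–B2, B1–B3, B2–B4, B4–B5, B3–B6, B1–B7

Each bag holds 4 vertices, so the decomposition has width 3, which upper-bounds the treewidth. For the lower bound, the 4 vertices {b, c, h, j} are pairwise adjacent, and any tree decomposition puts a clique entirely inside one bag — forcing width ≥ 3. Therefore the treewidth is 3.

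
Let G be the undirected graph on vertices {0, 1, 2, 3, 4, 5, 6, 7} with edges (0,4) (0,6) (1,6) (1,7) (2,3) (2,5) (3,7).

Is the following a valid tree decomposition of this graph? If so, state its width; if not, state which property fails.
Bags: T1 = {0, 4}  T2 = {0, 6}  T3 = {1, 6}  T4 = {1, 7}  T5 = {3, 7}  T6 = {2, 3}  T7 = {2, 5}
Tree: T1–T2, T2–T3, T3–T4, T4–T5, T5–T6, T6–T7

Yes; width 1.

Every vertex of G appears in some bag (union = {0, 1, 2, 3, 4, 5, 6, 7}); every edge is covered by a bag; and for each vertex v the set of bags containing v is connected in the bag tree. The decomposition is therefore valid. The largest bag has 2 vertices, so the width is 1.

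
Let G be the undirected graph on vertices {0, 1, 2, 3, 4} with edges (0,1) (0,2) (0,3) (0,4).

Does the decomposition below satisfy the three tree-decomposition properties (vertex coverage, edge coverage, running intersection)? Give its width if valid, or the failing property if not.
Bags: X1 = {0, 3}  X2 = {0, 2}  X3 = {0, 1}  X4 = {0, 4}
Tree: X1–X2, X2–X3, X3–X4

Yes; width 1.

Every vertex of G appears in some bag (union = {0, 1, 2, 3, 4}); every edge is covered by a bag; and for each vertex v the set of bags containing v is connected in the bag tree. The decomposition is therefore valid. The largest bag has 2 vertices, so the width is 1.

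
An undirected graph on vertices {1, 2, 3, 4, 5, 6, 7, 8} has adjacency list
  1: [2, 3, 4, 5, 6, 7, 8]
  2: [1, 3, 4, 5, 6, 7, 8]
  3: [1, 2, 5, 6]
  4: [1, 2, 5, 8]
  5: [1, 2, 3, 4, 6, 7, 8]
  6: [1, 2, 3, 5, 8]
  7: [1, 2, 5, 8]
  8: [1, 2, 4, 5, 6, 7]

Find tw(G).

4

A width-4 tree decomposition is:
Bags: B1 = {1, 2, 5, 6, 8}  B2 = {1, 2, 4, 5, 8}  B3 = {1, 2, 3, 5, 6}  B4 = {1, 2, 5, 7, 8}
Tree: B1–B2, B1–B3, B1–B4
The largest bag has 5 vertices, giving width 4; this decomposition certifies tw(G) ≤ 4. On the other hand G contains the 5-clique {1, 2, 4, 5, 8}. A clique must lie in a single bag of any decomposition, so no decomposition can have width below 4. The upper and lower bounds meet at 4, so that is the treewidth.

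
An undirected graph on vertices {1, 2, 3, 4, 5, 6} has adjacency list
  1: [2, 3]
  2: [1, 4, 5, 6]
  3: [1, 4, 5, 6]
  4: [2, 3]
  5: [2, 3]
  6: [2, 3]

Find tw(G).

A width-2 tree decomposition is:
Bags: B1 = {1, 2, 3}  B2 = {2, 3, 4}  B3 = {2, 3, 5}  B4 = {2, 3, 6}
Tree: B1–B2, B2–B3, B3–B4
Each bag holds 3 vertices, so the decomposition has width 2, which upper-bounds the treewidth. For the lower bound, G contains the cycle 3–1–2–4–3, so G is not a forest; only forests have treewidth ≤ 1, hence tw(G) ≥ 2. The upper and lower bounds meet at 2, so that is the treewidth.

2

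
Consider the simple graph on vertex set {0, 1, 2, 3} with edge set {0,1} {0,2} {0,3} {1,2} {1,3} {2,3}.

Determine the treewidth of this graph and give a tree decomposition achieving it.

Treewidth 3.
Bags: B1 = {0, 1, 2, 3}
Tree: (single bag)

With just one bag of size 4, the width is 4 − 1 = 3, so tw(G) ≤ 3. For the lower bound, the 4 vertices {0, 1, 2, 3} are pairwise adjacent, and any tree decomposition puts a clique entirely inside one bag — forcing width ≥ 3. Therefore the treewidth is 3.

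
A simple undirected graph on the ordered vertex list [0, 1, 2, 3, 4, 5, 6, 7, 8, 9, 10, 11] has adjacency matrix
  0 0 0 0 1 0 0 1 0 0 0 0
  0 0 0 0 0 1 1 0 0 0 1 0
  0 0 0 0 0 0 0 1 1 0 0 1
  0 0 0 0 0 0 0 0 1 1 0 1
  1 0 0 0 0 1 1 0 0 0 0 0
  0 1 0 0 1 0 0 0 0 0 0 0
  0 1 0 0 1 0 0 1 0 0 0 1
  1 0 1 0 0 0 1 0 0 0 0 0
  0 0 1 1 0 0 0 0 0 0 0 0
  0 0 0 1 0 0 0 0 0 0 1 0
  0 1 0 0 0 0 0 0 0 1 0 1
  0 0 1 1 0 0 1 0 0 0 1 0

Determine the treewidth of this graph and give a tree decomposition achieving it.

Every bag has size at most 4, so the width is 4 − 1 = 3 and tw(G) ≤ 3. For the lower bound: the 4 vertex sets {0,4,5}, {7}, {6}, {1,2,10,11} are disjoint, each induces a connected subgraph, and every pair is joined by at least one edge of G. Contracting each set to a single vertex therefore yields K_{4} as a minor, and since treewidth is minor-monotone, tw(G) ≥ tw(K_{4}) = 3. The upper and lower bounds meet at 3, so that is the treewidth.

Treewidth 3.
One optimal decomposition is:
Bags: B1 = {0, 4, 5, 7}  B2 = {4, 5, 6, 7}  B3 = {1, 5, 6, 7}  B4 = {1, 2, 6, 7}  B5 = {1, 2, 6, 11}  B6 = {1, 2, 10, 11}  B7 = {2, 8, 10, 11}  B8 = {3, 8, 10, 11}  B9 = {3, 8, 9, 10}
Tree: B1–B2, B2–B3, B3–B4, B4–B5, B5–B6, B6–B7, B7–B8, B8–B9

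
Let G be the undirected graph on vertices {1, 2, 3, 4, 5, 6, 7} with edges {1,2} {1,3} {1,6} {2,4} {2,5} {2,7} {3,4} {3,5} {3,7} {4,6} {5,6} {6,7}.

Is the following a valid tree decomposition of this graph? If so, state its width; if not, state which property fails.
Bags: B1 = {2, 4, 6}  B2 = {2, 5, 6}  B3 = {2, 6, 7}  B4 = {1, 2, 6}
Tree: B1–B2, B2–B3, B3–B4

No — vertex 3 appears in no bag.

A tree decomposition must satisfy three properties: every vertex lies in some bag; for every edge, both endpoints lie together in some bag; and for every vertex, the bags containing it form a connected subtree. Here vertex 3 appears in no bag, so the decomposition is invalid.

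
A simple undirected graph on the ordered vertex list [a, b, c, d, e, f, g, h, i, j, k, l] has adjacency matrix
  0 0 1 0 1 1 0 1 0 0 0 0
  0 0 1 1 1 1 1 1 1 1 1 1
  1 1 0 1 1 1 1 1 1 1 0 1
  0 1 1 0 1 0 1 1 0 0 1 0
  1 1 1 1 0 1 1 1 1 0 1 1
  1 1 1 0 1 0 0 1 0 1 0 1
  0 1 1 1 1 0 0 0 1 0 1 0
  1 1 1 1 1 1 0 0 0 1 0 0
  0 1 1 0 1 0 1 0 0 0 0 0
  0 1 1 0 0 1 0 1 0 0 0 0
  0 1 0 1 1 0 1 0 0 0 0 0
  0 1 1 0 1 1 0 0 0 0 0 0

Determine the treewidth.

4

A width-4 tree decomposition is:
Bags: B1 = {b, c, e, f, l}  B2 = {b, c, e, f, h}  B3 = {a, c, e, f, h}  B4 = {b, c, f, h, j}  B5 = {b, c, d, e, h}  B6 = {b, c, d, e, g}  B7 = {b, c, e, g, i}  B8 = {b, d, e, g, k}
Tree: B1–B2, B2–B3, B2–B4, B2–B5, B5–B6, B6–B7, B6–B8
The largest bag has 5 vertices, giving width 4; this decomposition certifies tw(G) ≤ 4. On the other hand G contains the 5-clique {a, c, e, f, h}. A clique must lie in a single bag of any decomposition, so no decomposition can have width below 4. The upper and lower bounds meet at 4, so that is the treewidth.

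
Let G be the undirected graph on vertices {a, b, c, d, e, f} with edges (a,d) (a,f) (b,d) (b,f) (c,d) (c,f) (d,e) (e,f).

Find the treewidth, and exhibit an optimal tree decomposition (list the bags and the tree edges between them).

The largest bag has 3 vertices, giving width 2; this decomposition certifies tw(G) ≤ 2. For the lower bound, G contains the cycle b–d–a–f–b, so G is not a forest; only forests have treewidth ≤ 1, hence tw(G) ≥ 2. Hence tw(G) = 2 exactly.

Treewidth 2.
Bags: B1 = {b, d, f}  B2 = {a, d, f}  B3 = {c, d, f}  B4 = {d, e, f}
Tree: B1–B2, B2–B3, B3–B4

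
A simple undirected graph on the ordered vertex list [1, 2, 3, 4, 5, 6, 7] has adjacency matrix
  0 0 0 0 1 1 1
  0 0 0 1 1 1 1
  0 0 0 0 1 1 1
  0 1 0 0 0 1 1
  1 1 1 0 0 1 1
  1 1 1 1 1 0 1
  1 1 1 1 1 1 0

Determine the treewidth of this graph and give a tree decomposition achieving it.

Every bag has size at most 4, so the width is 4 − 1 = 3 and tw(G) ≤ 3. Conversely, {2, 4, 6, 7} is a clique of size 4, and the vertices of any clique must share a bag in every tree decomposition; so some bag has ≥ 4 vertices and tw(G) ≥ 3. The upper and lower bounds meet at 3, so that is the treewidth.

Treewidth 3.
One such decomposition:
Bags: B1 = {2, 5, 6, 7}  B2 = {1, 5, 6, 7}  B3 = {2, 4, 6, 7}  B4 = {3, 5, 6, 7}
Tree: B1–B2, B1–B3, B2–B4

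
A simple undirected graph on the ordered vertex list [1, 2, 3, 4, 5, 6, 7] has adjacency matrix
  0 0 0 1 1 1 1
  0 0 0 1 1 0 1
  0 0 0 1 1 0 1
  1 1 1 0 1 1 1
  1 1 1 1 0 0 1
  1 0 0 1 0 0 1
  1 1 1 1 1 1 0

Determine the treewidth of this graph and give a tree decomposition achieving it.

The largest bag has 4 vertices, giving width 3; this decomposition certifies tw(G) ≤ 3. For the lower bound, the 4 vertices {1, 4, 5, 7} are pairwise adjacent, and any tree decomposition puts a clique entirely inside one bag — forcing width ≥ 3. Combining the bounds, tw(G) = 3.

Treewidth 3.
Bags: B1 = {1, 4, 5, 7}  B2 = {1, 4, 6, 7}  B3 = {3, 4, 5, 7}  B4 = {2, 4, 5, 7}
Tree: B1–B2, B1–B3, B3–B4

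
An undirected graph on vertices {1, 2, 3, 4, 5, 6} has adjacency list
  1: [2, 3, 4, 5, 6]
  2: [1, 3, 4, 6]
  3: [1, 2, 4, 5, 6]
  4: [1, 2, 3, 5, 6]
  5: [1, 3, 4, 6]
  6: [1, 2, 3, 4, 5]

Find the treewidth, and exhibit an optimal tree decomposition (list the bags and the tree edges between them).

The largest bag has 5 vertices, giving width 4; this decomposition certifies tw(G) ≤ 4. For the lower bound, the 5 vertices {1, 2, 3, 4, 6} are pairwise adjacent, and any tree decomposition puts a clique entirely inside one bag — forcing width ≥ 4. Therefore the treewidth is 4.

Treewidth 4.
Bags: B1 = {1, 3, 4, 5, 6}  B2 = {1, 2, 3, 4, 6}
Tree: B1–B2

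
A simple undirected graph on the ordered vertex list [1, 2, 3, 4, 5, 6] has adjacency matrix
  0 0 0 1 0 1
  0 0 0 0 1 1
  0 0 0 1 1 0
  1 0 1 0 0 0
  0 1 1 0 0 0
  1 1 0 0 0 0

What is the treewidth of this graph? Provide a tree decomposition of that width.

The largest bag has 3 vertices, giving width 2; this decomposition certifies tw(G) ≤ 2. For the lower bound, G contains the cycle 1–4–3–5–2–6–1, so G is not a forest; only forests have treewidth ≤ 1, hence tw(G) ≥ 2. Therefore the treewidth is 2.

Treewidth 2.
Bags: B1 = {1, 3, 4}  B2 = {1, 3, 5}  B3 = {1, 2, 5}  B4 = {1, 2, 6}
Tree: B1–B2, B2–B3, B3–B4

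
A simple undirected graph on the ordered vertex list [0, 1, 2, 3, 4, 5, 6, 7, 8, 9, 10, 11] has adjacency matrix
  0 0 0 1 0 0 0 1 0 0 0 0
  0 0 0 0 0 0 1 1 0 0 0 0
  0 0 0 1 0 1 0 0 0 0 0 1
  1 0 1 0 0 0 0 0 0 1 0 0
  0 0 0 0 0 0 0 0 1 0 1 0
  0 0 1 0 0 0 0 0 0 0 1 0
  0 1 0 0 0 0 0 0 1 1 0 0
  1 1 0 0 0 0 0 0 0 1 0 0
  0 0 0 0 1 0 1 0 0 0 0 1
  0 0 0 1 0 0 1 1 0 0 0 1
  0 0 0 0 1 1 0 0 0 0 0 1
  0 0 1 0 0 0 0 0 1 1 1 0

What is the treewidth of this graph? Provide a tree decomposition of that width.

Treewidth 3.
One optimal decomposition is:
Bags: B1 = {0, 1, 3, 7}  B2 = {1, 3, 7, 9}  B3 = {1, 3, 6, 9}  B4 = {2, 3, 6, 9}  B5 = {2, 6, 9, 11}  B6 = {2, 6, 8, 11}  B7 = {2, 5, 8, 11}  B8 = {5, 8, 10, 11}  B9 = {4, 5, 8, 10}
Tree: B1–B2, B2–B3, B3–B4, B4–B5, B5–B6, B6–B7, B7–B8, B8–B9

Every bag has size at most 4, so the width is 4 − 1 = 3 and tw(G) ≤ 3. For the lower bound: the 4 vertex sets {0,1,7}, {3}, {9}, {2,6,8,11} are disjoint, each induces a connected subgraph, and every pair is joined by at least one edge of G. Contracting each set to a single vertex therefore yields K_{4} as a minor, and since treewidth is minor-monotone, tw(G) ≥ tw(K_{4}) = 3. The upper and lower bounds meet at 3, so that is the treewidth.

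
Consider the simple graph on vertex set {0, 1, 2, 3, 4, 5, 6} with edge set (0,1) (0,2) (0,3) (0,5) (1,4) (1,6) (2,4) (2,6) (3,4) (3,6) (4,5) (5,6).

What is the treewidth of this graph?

3

A width-3 tree decomposition is:
Bags: B1 = {0, 3, 4, 6}  B2 = {0, 2, 4, 6}  B3 = {0, 4, 5, 6}  B4 = {0, 1, 4, 6}
Tree: B1–B2, B2–B3, B3–B4
The largest bag has 4 vertices, giving width 3; this decomposition certifies tw(G) ≤ 3. For the lower bound: the 4 vertex sets {0,3}, {2,4}, {6}, {5} are disjoint, each induces a connected subgraph, and every pair is joined by at least one edge of G. Contracting each set to a single vertex therefore yields K_{4} as a minor, and since treewidth is minor-monotone, tw(G) ≥ tw(K_{4}) = 3. The upper and lower bounds meet at 3, so that is the treewidth.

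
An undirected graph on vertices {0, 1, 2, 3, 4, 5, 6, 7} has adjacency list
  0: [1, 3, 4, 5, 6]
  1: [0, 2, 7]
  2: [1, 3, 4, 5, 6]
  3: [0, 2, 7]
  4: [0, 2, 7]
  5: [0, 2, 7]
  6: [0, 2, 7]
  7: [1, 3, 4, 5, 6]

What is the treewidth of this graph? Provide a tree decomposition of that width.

Treewidth 3.
Bags: B1 = {0, 2, 5, 7}  B2 = {0, 2, 6, 7}  B3 = {0, 2, 4, 7}  B4 = {0, 1, 2, 7}  B5 = {0, 2, 3, 7}
Tree: B1–B2, B2–B3, B3–B4, B4–B5

The largest bag has 4 vertices, giving width 3; this decomposition certifies tw(G) ≤ 3. For the lower bound: the 4 vertex sets {2,5}, {0,6}, {7}, {4} are disjoint, each induces a connected subgraph, and every pair is joined by at least one edge of G. Contracting each set to a single vertex therefore yields K_{4} as a minor, and since treewidth is minor-monotone, tw(G) ≥ tw(K_{4}) = 3. The upper and lower bounds meet at 3, so that is the treewidth.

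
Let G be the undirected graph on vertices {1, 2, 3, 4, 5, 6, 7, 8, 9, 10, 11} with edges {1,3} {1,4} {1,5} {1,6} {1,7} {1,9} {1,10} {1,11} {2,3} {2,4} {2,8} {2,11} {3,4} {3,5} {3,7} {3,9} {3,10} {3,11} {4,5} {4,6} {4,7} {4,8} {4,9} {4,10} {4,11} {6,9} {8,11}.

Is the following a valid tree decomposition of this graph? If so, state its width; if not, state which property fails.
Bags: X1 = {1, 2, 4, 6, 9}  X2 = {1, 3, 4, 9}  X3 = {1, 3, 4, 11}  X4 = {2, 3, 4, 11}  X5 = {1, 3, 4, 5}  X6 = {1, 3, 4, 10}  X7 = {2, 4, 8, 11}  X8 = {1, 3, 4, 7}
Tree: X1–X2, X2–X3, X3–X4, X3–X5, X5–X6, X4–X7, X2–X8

A tree decomposition must satisfy three properties: every vertex lies in some bag; for every edge, both endpoints lie together in some bag; and for every vertex, the bags containing it form a connected subtree. Here bags containing vertex 2 are not connected in the tree, so the decomposition is invalid.

No — bags containing vertex 2 are not connected in the tree.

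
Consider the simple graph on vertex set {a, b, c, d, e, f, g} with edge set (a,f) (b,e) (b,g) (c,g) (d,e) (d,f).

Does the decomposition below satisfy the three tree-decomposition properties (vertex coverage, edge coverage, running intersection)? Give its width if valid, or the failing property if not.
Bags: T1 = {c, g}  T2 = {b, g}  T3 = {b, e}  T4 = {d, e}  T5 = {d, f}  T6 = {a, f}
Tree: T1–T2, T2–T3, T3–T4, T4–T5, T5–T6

Vertex coverage: the bags together contain {a, b, c, d, e, f, g}, the full vertex set. Edge coverage: each edge of G has both endpoints in at least one bag. Running intersection: for every vertex, the bags containing it form a connected subtree. All three properties hold, so this is a valid tree decomposition of width max|bag| − 1 = 1, and hence tw(G) ≤ 1.

Yes; width 1.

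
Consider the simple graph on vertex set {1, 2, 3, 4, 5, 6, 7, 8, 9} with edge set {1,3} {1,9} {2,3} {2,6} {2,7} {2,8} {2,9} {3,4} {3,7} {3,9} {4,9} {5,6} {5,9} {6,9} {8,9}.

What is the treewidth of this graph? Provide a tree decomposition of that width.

Each bag holds 3 vertices, so the decomposition has width 2, which upper-bounds the treewidth. On the other hand G contains the 3-clique {1, 3, 9}. A clique must lie in a single bag of any decomposition, so no decomposition can have width below 2. Hence tw(G) = 2 exactly.

Treewidth 2.
One optimal decomposition is:
Bags: B1 = {1, 3, 9}  B2 = {2, 3, 9}  B3 = {2, 8, 9}  B4 = {2, 6, 9}  B5 = {5, 6, 9}  B6 = {3, 4, 9}  B7 = {2, 3, 7}
Tree: B1–B2, B2–B3, B2–B4, B4–B5, B1–B6, B2–B7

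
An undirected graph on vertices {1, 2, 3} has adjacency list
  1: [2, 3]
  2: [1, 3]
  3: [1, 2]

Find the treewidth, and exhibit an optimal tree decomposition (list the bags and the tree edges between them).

A single bag containing all 3 vertices is trivially a valid decomposition of width 2. Conversely, {1, 2, 3} is a clique of size 3, and the vertices of any clique must share a bag in every tree decomposition; so some bag has ≥ 3 vertices and tw(G) ≥ 2. Hence tw(G) = 2 exactly.

Treewidth 2.
One optimal decomposition is:
Bags: B1 = {1, 2, 3}
Tree: (single bag)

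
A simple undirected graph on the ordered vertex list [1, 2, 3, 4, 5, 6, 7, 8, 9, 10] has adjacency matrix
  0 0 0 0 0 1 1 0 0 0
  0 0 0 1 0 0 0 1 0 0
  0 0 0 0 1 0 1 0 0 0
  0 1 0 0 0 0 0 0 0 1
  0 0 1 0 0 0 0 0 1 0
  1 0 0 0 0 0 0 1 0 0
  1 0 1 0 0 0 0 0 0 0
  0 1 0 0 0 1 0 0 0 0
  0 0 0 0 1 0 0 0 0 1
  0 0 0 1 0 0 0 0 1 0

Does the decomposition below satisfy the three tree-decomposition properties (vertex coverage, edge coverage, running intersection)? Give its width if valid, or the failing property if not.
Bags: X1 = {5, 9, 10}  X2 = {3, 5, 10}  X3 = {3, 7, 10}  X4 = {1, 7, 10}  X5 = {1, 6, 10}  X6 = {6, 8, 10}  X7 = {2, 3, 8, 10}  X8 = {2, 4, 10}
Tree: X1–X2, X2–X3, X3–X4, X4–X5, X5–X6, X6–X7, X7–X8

A tree decomposition must satisfy three properties: every vertex lies in some bag; for every edge, both endpoints lie together in some bag; and for every vertex, the bags containing it form a connected subtree. Here bags containing vertex 3 are not connected in the tree, so the decomposition is invalid.

No — bags containing vertex 3 are not connected in the tree.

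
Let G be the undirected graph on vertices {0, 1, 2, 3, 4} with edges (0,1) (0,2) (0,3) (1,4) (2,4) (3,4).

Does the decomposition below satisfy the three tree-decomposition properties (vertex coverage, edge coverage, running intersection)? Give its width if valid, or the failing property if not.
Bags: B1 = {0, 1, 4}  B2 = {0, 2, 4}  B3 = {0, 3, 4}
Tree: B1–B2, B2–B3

Yes; width 2.

Vertex coverage: the bags together contain {0, 1, 2, 3, 4}, the full vertex set. Edge coverage: each edge of G has both endpoints in at least one bag. Running intersection: for every vertex, the bags containing it form a connected subtree. All three properties hold, so this is a valid tree decomposition of width max|bag| − 1 = 2, and hence tw(G) ≤ 2.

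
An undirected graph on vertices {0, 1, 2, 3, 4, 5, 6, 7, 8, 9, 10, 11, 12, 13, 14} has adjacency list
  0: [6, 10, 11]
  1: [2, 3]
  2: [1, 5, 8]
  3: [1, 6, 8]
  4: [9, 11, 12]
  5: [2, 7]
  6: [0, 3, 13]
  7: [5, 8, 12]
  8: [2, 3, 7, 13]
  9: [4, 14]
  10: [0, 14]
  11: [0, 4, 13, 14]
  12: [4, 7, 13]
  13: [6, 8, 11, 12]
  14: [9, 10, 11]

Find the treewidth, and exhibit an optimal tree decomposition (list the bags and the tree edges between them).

Each bag holds 4 vertices, so the decomposition has width 3, which upper-bounds the treewidth. For the lower bound: the 4 vertex sets {9,10,14}, {4}, {11}, {0,6,12,13} are disjoint, each induces a connected subgraph, and every pair is joined by at least one edge of G. Contracting each set to a single vertex therefore yields K_{4} as a minor, and since treewidth is minor-monotone, tw(G) ≥ tw(K_{4}) = 3. Therefore the treewidth is 3.

Treewidth 3.
Bags: B1 = {4, 9, 10, 14}  B2 = {4, 10, 11, 14}  B3 = {0, 4, 10, 11}  B4 = {0, 4, 11, 12}  B5 = {0, 11, 12, 13}  B6 = {0, 6, 12, 13}  B7 = {6, 7, 12, 13}  B8 = {6, 7, 8, 13}  B9 = {3, 6, 7, 8}  B10 = {3, 5, 7, 8}  B11 = {2, 3, 5, 8}  B12 = {1, 2, 3, 5}
Tree: B1–B2, B2–B3, B3–B4, B4–B5, B5–B6, B6–B7, B7–B8, B8–B9, B9–B10, B10–B11, B11–B12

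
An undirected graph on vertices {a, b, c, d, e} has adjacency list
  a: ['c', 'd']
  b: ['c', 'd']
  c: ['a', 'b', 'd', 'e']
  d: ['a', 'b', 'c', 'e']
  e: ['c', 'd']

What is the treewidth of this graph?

2

A width-2 tree decomposition is:
Bags: B1 = {a, c, d}  B2 = {c, d, e}  B3 = {b, c, d}
Tree: B1–B2, B1–B3
The largest bag has 3 vertices, giving width 2; this decomposition certifies tw(G) ≤ 2. For the lower bound, the 3 vertices {c, d, e} are pairwise adjacent, and any tree decomposition puts a clique entirely inside one bag — forcing width ≥ 2. Hence tw(G) = 2 exactly.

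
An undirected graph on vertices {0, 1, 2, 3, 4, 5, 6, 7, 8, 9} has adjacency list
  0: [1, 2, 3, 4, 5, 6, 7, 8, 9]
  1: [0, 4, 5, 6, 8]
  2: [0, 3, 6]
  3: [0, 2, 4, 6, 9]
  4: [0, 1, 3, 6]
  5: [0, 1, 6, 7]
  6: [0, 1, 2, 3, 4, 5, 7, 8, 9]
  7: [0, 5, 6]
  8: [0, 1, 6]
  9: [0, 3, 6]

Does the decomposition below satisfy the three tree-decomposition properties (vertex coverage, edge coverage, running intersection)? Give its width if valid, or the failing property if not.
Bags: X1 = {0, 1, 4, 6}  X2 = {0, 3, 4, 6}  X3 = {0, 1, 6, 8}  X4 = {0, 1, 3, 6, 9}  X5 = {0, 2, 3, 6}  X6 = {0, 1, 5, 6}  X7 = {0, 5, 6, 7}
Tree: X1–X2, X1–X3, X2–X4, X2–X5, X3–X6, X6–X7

A tree decomposition must satisfy three properties: every vertex lies in some bag; for every edge, both endpoints lie together in some bag; and for every vertex, the bags containing it form a connected subtree. Here bags containing vertex 1 are not connected in the tree, so the decomposition is invalid.

No — bags containing vertex 1 are not connected in the tree.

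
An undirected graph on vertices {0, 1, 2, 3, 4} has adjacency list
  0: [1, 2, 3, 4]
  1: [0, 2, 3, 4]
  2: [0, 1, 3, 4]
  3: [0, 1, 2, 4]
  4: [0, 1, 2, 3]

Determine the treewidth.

A width-4 tree decomposition is:
Bags: B1 = {0, 1, 2, 3, 4}
Tree: (single bag)
A single bag containing all 5 vertices is trivially a valid decomposition of width 4. Conversely, {0, 1, 2, 3, 4} is a clique of size 5, and the vertices of any clique must share a bag in every tree decomposition; so some bag has ≥ 5 vertices and tw(G) ≥ 4. Combining the bounds, tw(G) = 4.

4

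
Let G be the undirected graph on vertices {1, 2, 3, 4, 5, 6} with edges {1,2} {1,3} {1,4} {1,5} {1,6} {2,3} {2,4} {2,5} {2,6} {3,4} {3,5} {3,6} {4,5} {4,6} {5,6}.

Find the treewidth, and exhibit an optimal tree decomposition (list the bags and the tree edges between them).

With just one bag of size 6, the width is 6 − 1 = 5, so tw(G) ≤ 5. Conversely, {1, 2, 3, 4, 5, 6} is a clique of size 6, and the vertices of any clique must share a bag in every tree decomposition; so some bag has ≥ 6 vertices and tw(G) ≥ 5. Hence tw(G) = 5 exactly.

Treewidth 5.
One optimal decomposition is:
Bags: B1 = {1, 2, 3, 4, 5, 6}
Tree: (single bag)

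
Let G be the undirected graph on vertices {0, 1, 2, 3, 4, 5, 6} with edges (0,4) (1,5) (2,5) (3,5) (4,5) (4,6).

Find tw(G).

1

A width-1 tree decomposition is:
Bags: B1 = {4, 6}  B2 = {0, 4}  B3 = {4, 5}  B4 = {3, 5}  B5 = {1, 5}  B6 = {2, 5}
Tree: B1–B2, B1–B3, B3–B4, B4–B5, B4–B6
Every bag has size at most 2, so the width is 2 − 1 = 1 and tw(G) ≤ 1. G has an edge, so its treewidth is at least 1. Combining the bounds, tw(G) = 1.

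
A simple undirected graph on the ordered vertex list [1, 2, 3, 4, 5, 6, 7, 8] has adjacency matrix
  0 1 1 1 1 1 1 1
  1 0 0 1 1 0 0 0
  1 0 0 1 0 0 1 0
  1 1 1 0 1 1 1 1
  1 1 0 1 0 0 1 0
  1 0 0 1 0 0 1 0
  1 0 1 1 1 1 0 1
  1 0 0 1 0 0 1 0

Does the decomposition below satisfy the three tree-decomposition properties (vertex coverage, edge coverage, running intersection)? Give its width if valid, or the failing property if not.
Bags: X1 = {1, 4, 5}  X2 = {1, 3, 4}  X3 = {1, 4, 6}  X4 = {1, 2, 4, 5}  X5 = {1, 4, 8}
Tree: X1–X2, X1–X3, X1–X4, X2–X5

No — vertex 7 appears in no bag.

A tree decomposition must satisfy three properties: every vertex lies in some bag; for every edge, both endpoints lie together in some bag; and for every vertex, the bags containing it form a connected subtree. Here vertex 7 appears in no bag, so the decomposition is invalid.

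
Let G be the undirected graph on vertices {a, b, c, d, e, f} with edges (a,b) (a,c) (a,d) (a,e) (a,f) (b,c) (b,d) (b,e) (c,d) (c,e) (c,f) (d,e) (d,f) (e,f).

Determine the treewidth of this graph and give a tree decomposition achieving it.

Every bag has size at most 5, so the width is 5 − 1 = 4 and tw(G) ≤ 4. For the lower bound, the 5 vertices {a, c, d, e, f} are pairwise adjacent, and any tree decomposition puts a clique entirely inside one bag — forcing width ≥ 4. Combining the bounds, tw(G) = 4.

Treewidth 4.
Bags: B1 = {a, b, c, d, e}  B2 = {a, c, d, e, f}
Tree: B1–B2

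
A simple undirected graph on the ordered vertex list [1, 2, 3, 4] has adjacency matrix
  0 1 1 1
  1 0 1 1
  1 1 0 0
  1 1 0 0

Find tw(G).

2

A width-2 tree decomposition is:
Bags: B1 = {1, 2, 4}  B2 = {1, 2, 3}
Tree: B1–B2
Each bag holds 3 vertices, so the decomposition has width 2, which upper-bounds the treewidth. Conversely, {1, 2, 3} is a clique of size 3, and the vertices of any clique must share a bag in every tree decomposition; so some bag has ≥ 3 vertices and tw(G) ≥ 2. The upper and lower bounds meet at 2, so that is the treewidth.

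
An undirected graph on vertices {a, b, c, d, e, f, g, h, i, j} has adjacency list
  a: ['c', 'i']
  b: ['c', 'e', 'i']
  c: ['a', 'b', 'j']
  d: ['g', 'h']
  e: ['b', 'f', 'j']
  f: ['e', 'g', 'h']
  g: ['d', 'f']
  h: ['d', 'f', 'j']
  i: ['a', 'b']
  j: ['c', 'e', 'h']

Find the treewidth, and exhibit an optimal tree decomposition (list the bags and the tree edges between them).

The largest bag has 3 vertices, giving width 2; this decomposition certifies tw(G) ≤ 2. Since g–d–h–f–g is a cycle in G, G is not acyclic. Forests are exactly the graphs of treewidth ≤ 1, so tw(G) ≥ 2. Therefore the treewidth is 2.

Treewidth 2.
One optimal decomposition is:
Bags: B1 = {d, f, g}  B2 = {d, f, h}  B3 = {e, f, h}  B4 = {e, h, j}  B5 = {b, e, j}  B6 = {b, c, j}  B7 = {b, c, i}  B8 = {a, c, i}
Tree: B1–B2, B2–B3, B3–B4, B4–B5, B5–B6, B6–B7, B7–B8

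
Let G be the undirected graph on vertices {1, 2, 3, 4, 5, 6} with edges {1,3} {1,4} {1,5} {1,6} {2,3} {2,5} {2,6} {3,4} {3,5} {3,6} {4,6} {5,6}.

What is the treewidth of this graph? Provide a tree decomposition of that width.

The largest bag has 4 vertices, giving width 3; this decomposition certifies tw(G) ≤ 3. Conversely, {1, 3, 4, 6} is a clique of size 4, and the vertices of any clique must share a bag in every tree decomposition; so some bag has ≥ 4 vertices and tw(G) ≥ 3. Combining the bounds, tw(G) = 3.

Treewidth 3.
One such decomposition:
Bags: B1 = {2, 3, 5, 6}  B2 = {1, 3, 5, 6}  B3 = {1, 3, 4, 6}
Tree: B1–B2, B2–B3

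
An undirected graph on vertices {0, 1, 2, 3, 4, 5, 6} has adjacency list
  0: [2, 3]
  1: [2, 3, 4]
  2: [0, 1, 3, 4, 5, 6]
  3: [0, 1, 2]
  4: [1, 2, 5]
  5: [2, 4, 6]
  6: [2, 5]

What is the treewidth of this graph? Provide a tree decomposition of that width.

Each bag holds 3 vertices, so the decomposition has width 2, which upper-bounds the treewidth. Conversely, {0, 2, 3} is a clique of size 3, and the vertices of any clique must share a bag in every tree decomposition; so some bag has ≥ 3 vertices and tw(G) ≥ 2. Therefore the treewidth is 2.

Treewidth 2.
Bags: B1 = {1, 2, 4}  B2 = {2, 4, 5}  B3 = {1, 2, 3}  B4 = {0, 2, 3}  B5 = {2, 5, 6}
Tree: B1–B2, B1–B3, B3–B4, B2–B5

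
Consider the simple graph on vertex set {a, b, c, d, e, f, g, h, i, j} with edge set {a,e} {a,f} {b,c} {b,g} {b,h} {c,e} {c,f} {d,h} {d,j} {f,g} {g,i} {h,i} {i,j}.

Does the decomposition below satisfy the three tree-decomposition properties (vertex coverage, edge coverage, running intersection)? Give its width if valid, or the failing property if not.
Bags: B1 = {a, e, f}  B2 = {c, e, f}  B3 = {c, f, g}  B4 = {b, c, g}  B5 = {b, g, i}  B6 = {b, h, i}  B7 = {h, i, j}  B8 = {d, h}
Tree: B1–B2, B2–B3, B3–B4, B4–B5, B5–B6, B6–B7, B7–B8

No — edge (j,d) lies in no bag.

A tree decomposition must satisfy three properties: every vertex lies in some bag; for every edge, both endpoints lie together in some bag; and for every vertex, the bags containing it form a connected subtree. Here edge (j,d) lies in no bag, so the decomposition is invalid.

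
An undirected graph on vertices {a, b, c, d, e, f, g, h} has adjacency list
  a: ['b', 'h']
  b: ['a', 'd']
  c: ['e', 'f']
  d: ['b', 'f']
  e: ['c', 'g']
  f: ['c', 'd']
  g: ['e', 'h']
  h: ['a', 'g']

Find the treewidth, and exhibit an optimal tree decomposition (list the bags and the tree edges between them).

The largest bag has 3 vertices, giving width 2; this decomposition certifies tw(G) ≤ 2. The edges g–e–c–f–d–b–a–h–g form a cycle, so G is not a tree and its treewidth is at least 2. Therefore the treewidth is 2.

Treewidth 2.
One such decomposition:
Bags: B1 = {c, e, g}  B2 = {c, f, g}  B3 = {d, f, g}  B4 = {b, d, g}  B5 = {a, b, g}  B6 = {a, g, h}
Tree: B1–B2, B2–B3, B3–B4, B4–B5, B5–B6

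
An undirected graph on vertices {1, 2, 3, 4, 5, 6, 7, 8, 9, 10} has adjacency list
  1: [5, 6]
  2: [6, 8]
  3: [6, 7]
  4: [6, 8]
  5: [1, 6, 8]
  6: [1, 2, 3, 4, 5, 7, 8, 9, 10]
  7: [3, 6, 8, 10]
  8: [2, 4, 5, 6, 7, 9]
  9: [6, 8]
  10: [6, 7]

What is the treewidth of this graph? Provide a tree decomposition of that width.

Treewidth 2.
Bags: B1 = {1, 5, 6}  B2 = {5, 6, 8}  B3 = {6, 7, 8}  B4 = {6, 8, 9}  B5 = {2, 6, 8}  B6 = {6, 7, 10}  B7 = {4, 6, 8}  B8 = {3, 6, 7}
Tree: B1–B2, B2–B3, B2–B4, B2–B5, B3–B6, B4–B7, B6–B8

The largest bag has 3 vertices, giving width 2; this decomposition certifies tw(G) ≤ 2. For the lower bound, the 3 vertices {2, 6, 8} are pairwise adjacent, and any tree decomposition puts a clique entirely inside one bag — forcing width ≥ 2. The upper and lower bounds meet at 2, so that is the treewidth.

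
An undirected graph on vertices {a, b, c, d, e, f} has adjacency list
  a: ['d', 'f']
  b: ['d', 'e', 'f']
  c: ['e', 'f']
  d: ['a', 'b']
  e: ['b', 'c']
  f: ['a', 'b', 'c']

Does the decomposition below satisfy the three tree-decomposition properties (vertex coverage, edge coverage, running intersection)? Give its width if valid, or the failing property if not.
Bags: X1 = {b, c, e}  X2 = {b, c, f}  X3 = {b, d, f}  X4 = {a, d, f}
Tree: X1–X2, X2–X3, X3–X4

Vertex coverage: the bags together contain {a, b, c, d, e, f}, the full vertex set. Edge coverage: each edge of G has both endpoints in at least one bag. Running intersection: for every vertex, the bags containing it form a connected subtree. All three properties hold, so this is a valid tree decomposition of width max|bag| − 1 = 2, and hence tw(G) ≤ 2.

Yes; width 2.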